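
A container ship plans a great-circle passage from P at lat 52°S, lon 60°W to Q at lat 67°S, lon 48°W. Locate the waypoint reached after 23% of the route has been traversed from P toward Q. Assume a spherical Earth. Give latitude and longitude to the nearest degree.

≈ lat 56°S, lon 58°W

Convert each endpoint to a unit vector on the sphere (x = cos φ cos λ, y = cos φ sin λ, z = sin φ).
The central angle between the endpoints is δ = arccos(p₁·p₂) ≈ 0.281 rad (16.1°).
Interpolate at f = 0.23 with slerp weights a = sin((1−f)δ)/sin δ ≈ 0.774, b = sin(fδ)/sin δ ≈ 0.233.
p = a·p₁ + b·p₂ ≈ (0.299, -0.480, -0.824); φ = arcsin(p_z) ≈ -55.53°, λ = atan2(p_y, p_x) ≈ -58.08°.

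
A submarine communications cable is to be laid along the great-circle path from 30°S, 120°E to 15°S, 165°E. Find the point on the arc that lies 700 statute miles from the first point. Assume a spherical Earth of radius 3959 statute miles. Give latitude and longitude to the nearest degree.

The haversine formula gives a central angle δ ≈ 0.766 rad (43.9°) between the endpoints. The total great-circle distance is δ·R ≈ 0.766 × 3959 ≈ 3031 mi, so the target fraction is f = 700/3031 ≈ 0.231.
Interpolate at f ≈ 0.231 with slerp weights a = sin((1−f)δ)/sin δ ≈ 0.801, b = sin(fδ)/sin δ ≈ 0.254.
p = a·p₁ + b·p₂ ≈ (-0.584, 0.665, -0.466); φ = arcsin(p_z) ≈ -27.80°, λ = atan2(p_y, p_x) ≈ 131.30°.

≈ 28°S, 131°E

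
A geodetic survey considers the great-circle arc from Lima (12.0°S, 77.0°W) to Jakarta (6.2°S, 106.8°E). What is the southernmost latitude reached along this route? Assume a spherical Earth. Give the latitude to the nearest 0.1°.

≈ 78.3°S

The great circle lies in the plane with unit normal n̂ = (p₁ × p₂)/|p₁ × p₂|.
Here n̂_z ≈ -0.202; the vertex latitude is φ_max = arccos|n̂_z| ≈ 78.3°.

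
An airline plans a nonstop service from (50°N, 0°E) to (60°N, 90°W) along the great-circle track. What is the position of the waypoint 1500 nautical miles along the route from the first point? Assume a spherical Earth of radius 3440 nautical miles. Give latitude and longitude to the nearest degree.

≈ (64°N, 40°W)

Write both endpoints as unit vectors p₁, p₂ with components (cos φ cos λ, cos φ sin λ, sin φ).
The central angle between the endpoints is δ = arccos(p₁·p₂) ≈ 0.845 rad (48.4°). The total great-circle distance is δ·R ≈ 0.845 × 3440 ≈ 2908 nmi, so the target fraction is f = 1500/2908 ≈ 0.516.
Interpolate at f ≈ 0.516 with slerp weights a = sin((1−f)δ)/sin δ ≈ 0.532, b = sin(fδ)/sin δ ≈ 0.564.
p = a·p₁ + b·p₂ ≈ (0.342, -0.282, 0.896); φ = arcsin(p_z) ≈ 63.68°, λ = atan2(p_y, p_x) ≈ -39.54°.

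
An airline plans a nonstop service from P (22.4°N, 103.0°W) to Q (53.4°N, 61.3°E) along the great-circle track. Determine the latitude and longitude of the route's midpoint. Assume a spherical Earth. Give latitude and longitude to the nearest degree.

≈ (72°N, 78°W)

Convert each endpoint to a unit vector on the sphere (x = cos φ cos λ, y = cos φ sin λ, z = sin φ).
The central angle between the endpoints is δ = arccos(p₁·p₂) ≈ 1.797 rad (103.0°).
Interpolate at f = 1/2 with slerp weights a = sin((1−f)δ)/sin δ ≈ 0.803, b = sin(fδ)/sin δ ≈ 0.803.
p = a·p₁ + b·p₂ ≈ (0.063, -0.303, 0.951); φ = arcsin(p_z) ≈ 71.95°, λ = atan2(p_y, p_x) ≈ -78.29°.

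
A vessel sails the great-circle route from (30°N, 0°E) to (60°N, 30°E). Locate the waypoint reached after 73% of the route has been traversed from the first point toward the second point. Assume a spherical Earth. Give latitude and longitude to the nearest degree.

≈ (53°N, 18°E)

Convert each endpoint to a unit vector on the sphere (x = cos φ cos λ, y = cos φ sin λ, z = sin φ).
The central angle between the endpoints is δ = arccos(p₁·p₂) ≈ 0.630 rad (36.1°).
Interpolate at f = 0.73 with slerp weights a = sin((1−f)δ)/sin δ ≈ 0.287, b = sin(fδ)/sin δ ≈ 0.753.
p = a·p₁ + b·p₂ ≈ (0.575, 0.188, 0.796); φ = arcsin(p_z) ≈ 52.76°, λ = atan2(p_y, p_x) ≈ 18.13°.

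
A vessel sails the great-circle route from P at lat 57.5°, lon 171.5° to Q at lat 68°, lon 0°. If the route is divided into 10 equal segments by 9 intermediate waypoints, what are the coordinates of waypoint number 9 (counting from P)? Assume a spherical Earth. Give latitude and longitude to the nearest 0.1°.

≈ lat 73.4°, lon 1.9°

From cos δ = sin φ₁ sin φ₂ + cos φ₁ cos φ₂ cos Δλ, the central angle is δ ≈ 0.948 rad (54.3°).
Interpolate at f = 9/10 with slerp weights a = sin((1−f)δ)/sin δ ≈ 0.117, b = sin(fδ)/sin δ ≈ 0.928.
p = a·p₁ + b·p₂ ≈ (0.286, 0.009, 0.958); φ = arcsin(p_z) ≈ 73.40°, λ = atan2(p_y, p_x) ≈ 1.86°.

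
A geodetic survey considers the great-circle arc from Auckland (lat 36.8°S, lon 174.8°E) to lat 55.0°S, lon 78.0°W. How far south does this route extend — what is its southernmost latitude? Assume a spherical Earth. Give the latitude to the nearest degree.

≈ 62°S

The great circle lies in the plane with unit normal n̂ = (p₁ × p₂)/|p₁ × p₂|.
Here n̂_z ≈ +0.469; the vertex latitude is φ_max = arccos|n̂_z| ≈ 62.0°.
Check via Clairaut: cos φ_max = |cos φ₁| · sin C = cos(36.8°)·sin(144.1°) ≈ 0.469, again giving ≈ 62.0°.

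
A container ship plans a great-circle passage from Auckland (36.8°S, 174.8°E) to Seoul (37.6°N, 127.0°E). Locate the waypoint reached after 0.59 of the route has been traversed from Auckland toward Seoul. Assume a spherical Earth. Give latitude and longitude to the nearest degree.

≈ 7°N, 147°E

The haversine formula gives a central angle δ ≈ 1.510 rad (86.5°) between the endpoints.
Interpolate at f = 0.59 with slerp weights a = sin((1−f)δ)/sin δ ≈ 0.581, b = sin(fδ)/sin δ ≈ 0.779.
p = a·p₁ + b·p₂ ≈ (-0.835, 0.535, 0.127); φ = arcsin(p_z) ≈ 7.30°, λ = atan2(p_y, p_x) ≈ 147.35°.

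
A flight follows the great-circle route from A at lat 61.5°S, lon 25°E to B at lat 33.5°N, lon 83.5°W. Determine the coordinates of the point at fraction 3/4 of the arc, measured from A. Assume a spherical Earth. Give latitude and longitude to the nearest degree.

≈ lat 6°N, lon 66°W

From cos δ = sin φ₁ sin φ₂ + cos φ₁ cos φ₂ cos Δλ, the central angle is δ ≈ 2.229 rad (127.7°).
Interpolate at f = 3/4 with slerp weights a = sin((1−f)δ)/sin δ ≈ 0.668, b = sin(fδ)/sin δ ≈ 1.257.
p = a·p₁ + b·p₂ ≈ (0.408, -0.907, 0.107); φ = arcsin(p_z) ≈ 6.13°, λ = atan2(p_y, p_x) ≈ -65.80°.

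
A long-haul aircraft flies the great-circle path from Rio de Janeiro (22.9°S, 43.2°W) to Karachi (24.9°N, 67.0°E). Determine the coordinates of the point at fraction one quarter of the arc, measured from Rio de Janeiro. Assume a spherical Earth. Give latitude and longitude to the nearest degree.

Write both endpoints as unit vectors p₁, p₂ with components (cos φ cos λ, cos φ sin λ, sin φ).
The central angle between the endpoints is δ = arccos(p₁·p₂) ≈ 2.040 rad (116.9°).
Interpolate at f = 1/4 with slerp weights a = sin((1−f)δ)/sin δ ≈ 1.120, b = sin(fδ)/sin δ ≈ 0.547.
p = a·p₁ + b·p₂ ≈ (0.946, -0.249, -0.205); φ = arcsin(p_z) ≈ -11.86°, λ = atan2(p_y, p_x) ≈ -14.76°.

≈ (12°S, 15°W)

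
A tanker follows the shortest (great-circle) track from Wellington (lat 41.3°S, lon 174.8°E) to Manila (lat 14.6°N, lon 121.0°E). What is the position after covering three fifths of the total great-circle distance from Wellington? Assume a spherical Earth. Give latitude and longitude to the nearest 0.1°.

≈ lat 9.0°S, lon 139.5°E

Convert each endpoint to a unit vector on the sphere (x = cos φ cos λ, y = cos φ sin λ, z = sin φ).
The central angle between the endpoints is δ = arccos(p₁·p₂) ≈ 1.305 rad (74.8°).
Interpolate at f = 3/5 with slerp weights a = sin((1−f)δ)/sin δ ≈ 0.517, b = sin(fδ)/sin δ ≈ 0.731.
p = a·p₁ + b·p₂ ≈ (-0.751, 0.642, -0.157); φ = arcsin(p_z) ≈ -9.02°, λ = atan2(p_y, p_x) ≈ 139.49°.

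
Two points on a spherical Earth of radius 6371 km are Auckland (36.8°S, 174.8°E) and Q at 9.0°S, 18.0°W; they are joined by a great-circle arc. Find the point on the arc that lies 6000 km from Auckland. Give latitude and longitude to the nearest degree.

The haversine formula gives a central angle δ ≈ 2.315 rad (132.6°) between the endpoints. The total great-circle distance is δ·R ≈ 2.315 × 6371 ≈ 14750 km, so the target fraction is f = 6000/14750 ≈ 0.407.
Interpolate at f ≈ 0.407 with slerp weights a = sin((1−f)δ)/sin δ ≈ 1.333, b = sin(fδ)/sin δ ≈ 1.099.
p = a·p₁ + b·p₂ ≈ (-0.030, -0.239, -0.971); φ = arcsin(p_z) ≈ -76.07°, λ = atan2(p_y, p_x) ≈ -97.27°.

≈ 76°S, 97°W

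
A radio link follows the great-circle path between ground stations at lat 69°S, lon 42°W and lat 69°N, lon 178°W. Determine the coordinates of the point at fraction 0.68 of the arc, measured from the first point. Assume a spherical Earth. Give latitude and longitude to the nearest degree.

From cos δ = sin φ₁ sin φ₂ + cos φ₁ cos φ₂ cos Δλ, the central angle is δ ≈ 2.872 rad (164.6°).
Interpolate at f = 0.68 with slerp weights a = sin((1−f)δ)/sin δ ≈ 2.988, b = sin(fδ)/sin δ ≈ 3.487.
p = a·p₁ + b·p₂ ≈ (-0.453, -0.760, 0.466); φ = arcsin(p_z) ≈ 27.75°, λ = atan2(p_y, p_x) ≈ -120.79°.

≈ lat 28°N, lon 121°W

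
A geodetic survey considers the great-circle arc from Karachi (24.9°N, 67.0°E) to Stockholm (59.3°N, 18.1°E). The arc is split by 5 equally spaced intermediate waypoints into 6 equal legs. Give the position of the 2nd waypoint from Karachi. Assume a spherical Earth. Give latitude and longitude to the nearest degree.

≈ (38°N, 57°E)

Convert each endpoint to a unit vector on the sphere (x = cos φ cos λ, y = cos φ sin λ, z = sin φ).
The central angle between the endpoints is δ = arccos(p₁·p₂) ≈ 0.841 rad (48.2°).
Interpolate at f = 2/6 with slerp weights a = sin((1−f)δ)/sin δ ≈ 0.714, b = sin(fδ)/sin δ ≈ 0.371.
p = a·p₁ + b·p₂ ≈ (0.433, 0.655, 0.620); φ = arcsin(p_z) ≈ 38.29°, λ = atan2(p_y, p_x) ≈ 56.51°.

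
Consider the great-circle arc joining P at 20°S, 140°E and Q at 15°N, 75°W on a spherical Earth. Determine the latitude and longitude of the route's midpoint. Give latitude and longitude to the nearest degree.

Convert each endpoint to a unit vector on the sphere (x = cos φ cos λ, y = cos φ sin λ, z = sin φ).
The central angle between the endpoints is δ = arccos(p₁·p₂) ≈ 2.554 rad (146.3°).
Interpolate at f = 1/2 with slerp weights a = sin((1−f)δ)/sin δ ≈ 1.725, b = sin(fδ)/sin δ ≈ 1.725.
p = a·p₁ + b·p₂ ≈ (-0.811, -0.568, -0.144); φ = arcsin(p_z) ≈ -8.25°, λ = atan2(p_y, p_x) ≈ -145.00°.

≈ 8°S, 145°W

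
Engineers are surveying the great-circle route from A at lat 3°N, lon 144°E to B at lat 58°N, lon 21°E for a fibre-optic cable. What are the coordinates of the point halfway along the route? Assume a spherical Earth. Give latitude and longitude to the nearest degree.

≈ lat 47°N, lon 112°E

Convert each endpoint to a unit vector on the sphere (x = cos φ cos λ, y = cos φ sin λ, z = sin φ).
The central angle between the endpoints is δ = arccos(p₁·p₂) ≈ 1.817 rad (104.1°).
Interpolate at f = 1/2 with slerp weights a = sin((1−f)δ)/sin δ ≈ 0.813, b = sin(fδ)/sin δ ≈ 0.813.
p = a·p₁ + b·p₂ ≈ (-0.255, 0.632, 0.732); φ = arcsin(p_z) ≈ 47.07°, λ = atan2(p_y, p_x) ≈ 111.96°.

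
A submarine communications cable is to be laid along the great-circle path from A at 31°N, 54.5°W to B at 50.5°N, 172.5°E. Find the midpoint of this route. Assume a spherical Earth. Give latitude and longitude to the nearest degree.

Convert each endpoint to a unit vector on the sphere (x = cos φ cos λ, y = cos φ sin λ, z = sin φ).
The central angle between the endpoints is δ = arccos(p₁·p₂) ≈ 1.545 rad (88.5°).
Interpolate at f = 1/2 with slerp weights a = sin((1−f)δ)/sin δ ≈ 0.698, b = sin(fδ)/sin δ ≈ 0.698.
p = a·p₁ + b·p₂ ≈ (-0.093, -0.429, 0.898); φ = arcsin(p_z) ≈ 63.95°, λ = atan2(p_y, p_x) ≈ -102.20°.

≈ 64°N, 102°W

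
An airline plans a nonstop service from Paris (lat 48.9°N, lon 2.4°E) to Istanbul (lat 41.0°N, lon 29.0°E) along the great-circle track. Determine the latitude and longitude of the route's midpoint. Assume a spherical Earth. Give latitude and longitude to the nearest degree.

≈ lat 46°N, lon 17°E

Convert each endpoint to a unit vector on the sphere (x = cos φ cos λ, y = cos φ sin λ, z = sin φ).
The central angle between the endpoints is δ = arccos(p₁·p₂) ≈ 0.354 rad (20.3°).
Interpolate at f = 1/2 with slerp weights a = sin((1−f)δ)/sin δ ≈ 0.508, b = sin(fδ)/sin δ ≈ 0.508.
p = a·p₁ + b·p₂ ≈ (0.669, 0.200, 0.716); φ = arcsin(p_z) ≈ 45.72°, λ = atan2(p_y, p_x) ≈ 16.63°.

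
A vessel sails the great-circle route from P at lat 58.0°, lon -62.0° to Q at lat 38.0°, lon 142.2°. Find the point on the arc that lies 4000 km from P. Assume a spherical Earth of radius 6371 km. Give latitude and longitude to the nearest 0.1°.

Convert each endpoint to a unit vector on the sphere (x = cos φ cos λ, y = cos φ sin λ, z = sin φ).
The central angle between the endpoints is δ = arccos(p₁·p₂) ≈ 1.429 rad (81.9°). The total great-circle distance is δ·R ≈ 1.429 × 6371 ≈ 9105 km, so the target fraction is f = 4000/9105 ≈ 0.439.
Interpolate at f ≈ 0.439 with slerp weights a = sin((1−f)δ)/sin δ ≈ 0.725, b = sin(fδ)/sin δ ≈ 0.593.
p = a·p₁ + b·p₂ ≈ (-0.189, -0.053, 0.981); φ = arcsin(p_z) ≈ 78.68°, λ = atan2(p_y, p_x) ≈ -164.37°.

≈ lat 78.7°, lon -164.4°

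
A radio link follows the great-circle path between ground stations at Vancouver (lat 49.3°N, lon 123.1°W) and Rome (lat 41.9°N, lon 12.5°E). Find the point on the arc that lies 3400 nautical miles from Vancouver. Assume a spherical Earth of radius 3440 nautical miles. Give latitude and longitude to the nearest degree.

≈ lat 62°N, lon 11°W

Convert each endpoint to a unit vector on the sphere (x = cos φ cos λ, y = cos φ sin λ, z = sin φ).
The central angle between the endpoints is δ = arccos(p₁·p₂) ≈ 1.411 rad (80.8°). The total great-circle distance is δ·R ≈ 1.411 × 3440 ≈ 4852 nmi, so the target fraction is f = 3400/4852 ≈ 0.701.
Interpolate at f ≈ 0.701 with slerp weights a = sin((1−f)δ)/sin δ ≈ 0.415, b = sin(fδ)/sin δ ≈ 0.846.
p = a·p₁ + b·p₂ ≈ (0.467, -0.090, 0.880); φ = arcsin(p_z) ≈ 61.60°, λ = atan2(p_y, p_x) ≈ -10.97°.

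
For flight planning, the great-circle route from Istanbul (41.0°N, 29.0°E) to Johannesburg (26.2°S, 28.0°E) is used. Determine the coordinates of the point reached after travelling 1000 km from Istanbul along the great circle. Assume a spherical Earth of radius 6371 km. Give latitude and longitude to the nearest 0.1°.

≈ (32.0°N, 28.8°E)

Convert each endpoint to a unit vector on the sphere (x = cos φ cos λ, y = cos φ sin λ, z = sin φ).
The central angle between the endpoints is δ = arccos(p₁·p₂) ≈ 1.173 rad (67.2°). The total great-circle distance is δ·R ≈ 1.173 × 6371 ≈ 7473 km, so the target fraction is f = 1000/7473 ≈ 0.134.
Interpolate at f ≈ 0.134 with slerp weights a = sin((1−f)δ)/sin δ ≈ 0.922, b = sin(fδ)/sin δ ≈ 0.170.
p = a·p₁ + b·p₂ ≈ (0.743, 0.409, 0.530); φ = arcsin(p_z) ≈ 32.01°, λ = atan2(p_y, p_x) ≈ 28.82°.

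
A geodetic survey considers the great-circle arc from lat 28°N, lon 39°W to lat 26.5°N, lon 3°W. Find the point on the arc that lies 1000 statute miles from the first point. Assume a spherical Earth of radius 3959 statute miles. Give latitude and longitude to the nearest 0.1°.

Write both endpoints as unit vectors p₁, p₂ with components (cos φ cos λ, cos φ sin λ, sin φ).
The central angle between the endpoints is δ = arccos(p₁·p₂) ≈ 0.557 rad (31.9°). The total great-circle distance is δ·R ≈ 0.557 × 3959 ≈ 2206 mi, so the target fraction is f = 1000/2206 ≈ 0.453.
Interpolate at f ≈ 0.453 with slerp weights a = sin((1−f)δ)/sin δ ≈ 0.567, b = sin(fδ)/sin δ ≈ 0.473.
p = a·p₁ + b·p₂ ≈ (0.812, -0.337, 0.477); φ = arcsin(p_z) ≈ 28.50°, λ = atan2(p_y, p_x) ≈ -22.57°.

≈ lat 28.5°N, lon 22.6°W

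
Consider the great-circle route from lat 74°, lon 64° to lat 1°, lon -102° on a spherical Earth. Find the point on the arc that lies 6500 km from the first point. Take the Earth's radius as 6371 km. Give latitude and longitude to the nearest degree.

From cos δ = sin φ₁ sin φ₂ + cos φ₁ cos φ₂ cos Δλ, the central angle is δ ≈ 1.824 rad (104.5°). The total great-circle distance is δ·R ≈ 1.824 × 6371 ≈ 11622 km, so the target fraction is f = 6500/11622 ≈ 0.559.
Interpolate at f ≈ 0.559 with slerp weights a = sin((1−f)δ)/sin δ ≈ 0.744, b = sin(fδ)/sin δ ≈ 0.880.
p = a·p₁ + b·p₂ ≈ (-0.093, -0.677, 0.730); φ = arcsin(p_z) ≈ 46.92°, λ = atan2(p_y, p_x) ≈ -97.84°.

≈ lat 47°, lon -98°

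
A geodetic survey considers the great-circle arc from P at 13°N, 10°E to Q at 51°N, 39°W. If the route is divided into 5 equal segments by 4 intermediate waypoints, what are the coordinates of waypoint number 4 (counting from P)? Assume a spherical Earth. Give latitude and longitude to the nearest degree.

≈ 45°N, 25°W

Write both endpoints as unit vectors p₁, p₂ with components (cos φ cos λ, cos φ sin λ, sin φ).
The central angle between the endpoints is δ = arccos(p₁·p₂) ≈ 0.956 rad (54.8°).
Interpolate at f = 4/5 with slerp weights a = sin((1−f)δ)/sin δ ≈ 0.233, b = sin(fδ)/sin δ ≈ 0.848.
p = a·p₁ + b·p₂ ≈ (0.638, -0.296, 0.711); φ = arcsin(p_z) ≈ 45.32°, λ = atan2(p_y, p_x) ≈ -24.92°.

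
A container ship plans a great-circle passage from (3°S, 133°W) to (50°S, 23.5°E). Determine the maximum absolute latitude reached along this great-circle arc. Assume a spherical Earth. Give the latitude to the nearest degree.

≈ 72°S

The great circle lies in the plane with unit normal n̂ = (p₁ × p₂)/|p₁ × p₂|.
Here n̂_z ≈ +0.306; the vertex latitude is φ_max = arccos|n̂_z| ≈ 72.2°.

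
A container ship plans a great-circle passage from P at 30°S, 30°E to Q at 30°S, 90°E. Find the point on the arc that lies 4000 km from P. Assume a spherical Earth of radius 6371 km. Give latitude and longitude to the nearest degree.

≈ 33°S, 72°E

Write both endpoints as unit vectors p₁, p₂ with components (cos φ cos λ, cos φ sin λ, sin φ).
The central angle between the endpoints is δ = arccos(p₁·p₂) ≈ 0.896 rad (51.3°). The total great-circle distance is δ·R ≈ 0.896 × 6371 ≈ 5706 km, so the target fraction is f = 4000/5706 ≈ 0.701.
Interpolate at f ≈ 0.701 with slerp weights a = sin((1−f)δ)/sin δ ≈ 0.339, b = sin(fδ)/sin δ ≈ 0.752.
p = a·p₁ + b·p₂ ≈ (0.254, 0.798, -0.546); φ = arcsin(p_z) ≈ -33.08°, λ = atan2(p_y, p_x) ≈ 72.34°.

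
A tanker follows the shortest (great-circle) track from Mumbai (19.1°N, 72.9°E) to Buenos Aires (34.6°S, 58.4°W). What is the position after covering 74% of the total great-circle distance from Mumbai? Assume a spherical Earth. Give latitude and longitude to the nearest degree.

Write both endpoints as unit vectors p₁, p₂ with components (cos φ cos λ, cos φ sin λ, sin φ).
The central angle between the endpoints is δ = arccos(p₁·p₂) ≈ 2.345 rad (134.4°).
Interpolate at f = 0.74 with slerp weights a = sin((1−f)δ)/sin δ ≈ 0.801, b = sin(fδ)/sin δ ≈ 1.380.
p = a·p₁ + b·p₂ ≈ (0.818, -0.244, -0.521); φ = arcsin(p_z) ≈ -31.43°, λ = atan2(p_y, p_x) ≈ -16.61°.

≈ 31°S, 17°W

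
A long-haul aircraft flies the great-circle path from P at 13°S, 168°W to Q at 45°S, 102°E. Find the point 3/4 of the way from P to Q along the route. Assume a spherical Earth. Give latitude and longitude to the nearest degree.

Convert each endpoint to a unit vector on the sphere (x = cos φ cos λ, y = cos φ sin λ, z = sin φ).
The central angle between the endpoints is δ = arccos(p₁·p₂) ≈ 1.411 rad (80.8°).
Interpolate at f = 3/4 with slerp weights a = sin((1−f)δ)/sin δ ≈ 0.350, b = sin(fδ)/sin δ ≈ 0.883.
p = a·p₁ + b·p₂ ≈ (-0.463, 0.540, -0.703); φ = arcsin(p_z) ≈ -44.66°, λ = atan2(p_y, p_x) ≈ 130.65°.

≈ 45°S, 131°E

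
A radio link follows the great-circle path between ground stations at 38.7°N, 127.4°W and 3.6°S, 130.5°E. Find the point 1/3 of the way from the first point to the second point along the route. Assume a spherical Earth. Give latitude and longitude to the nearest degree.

Write both endpoints as unit vectors p₁, p₂ with components (cos φ cos λ, cos φ sin λ, sin φ).
The central angle between the endpoints is δ = arccos(p₁·p₂) ≈ 1.775 rad (101.7°).
Interpolate at f = 1/3 with slerp weights a = sin((1−f)δ)/sin δ ≈ 0.945, b = sin(fδ)/sin δ ≈ 0.569.
p = a·p₁ + b·p₂ ≈ (-0.817, -0.154, 0.555); φ = arcsin(p_z) ≈ 33.73°, λ = atan2(p_y, p_x) ≈ -169.33°.

≈ 34°N, 169°W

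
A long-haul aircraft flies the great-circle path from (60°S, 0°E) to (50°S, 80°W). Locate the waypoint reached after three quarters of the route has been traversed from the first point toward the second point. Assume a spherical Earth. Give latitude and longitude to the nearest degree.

The haversine formula gives a central angle δ ≈ 0.768 rad (44.0°) between the endpoints.
Interpolate at f = 3/4 with slerp weights a = sin((1−f)δ)/sin δ ≈ 0.275, b = sin(fδ)/sin δ ≈ 0.784.
p = a·p₁ + b·p₂ ≈ (0.225, -0.496, -0.839); φ = arcsin(p_z) ≈ -56.98°, λ = atan2(p_y, p_x) ≈ -65.63°.

≈ (57°S, 66°W)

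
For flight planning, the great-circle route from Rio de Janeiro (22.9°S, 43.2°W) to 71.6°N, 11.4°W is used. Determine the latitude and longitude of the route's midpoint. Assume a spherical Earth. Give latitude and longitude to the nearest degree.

≈ 25°N, 35°W

Convert each endpoint to a unit vector on the sphere (x = cos φ cos λ, y = cos φ sin λ, z = sin φ).
The central angle between the endpoints is δ = arccos(p₁·p₂) ≈ 1.693 rad (97.0°).
Interpolate at f = 1/2 with slerp weights a = sin((1−f)δ)/sin δ ≈ 0.755, b = sin(fδ)/sin δ ≈ 0.755.
p = a·p₁ + b·p₂ ≈ (0.740, -0.523, 0.422); φ = arcsin(p_z) ≈ 24.99°, λ = atan2(p_y, p_x) ≈ -35.24°.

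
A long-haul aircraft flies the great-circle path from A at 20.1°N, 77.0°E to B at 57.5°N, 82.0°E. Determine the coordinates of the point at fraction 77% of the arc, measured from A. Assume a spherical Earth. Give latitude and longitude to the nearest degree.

≈ 49°N, 80°E

Write both endpoints as unit vectors p₁, p₂ with components (cos φ cos λ, cos φ sin λ, sin φ).
The central angle between the endpoints is δ = arccos(p₁·p₂) ≈ 0.656 rad (37.6°).
Interpolate at f = 0.77 with slerp weights a = sin((1−f)δ)/sin δ ≈ 0.246, b = sin(fδ)/sin δ ≈ 0.793.
p = a·p₁ + b·p₂ ≈ (0.111, 0.648, 0.754); φ = arcsin(p_z) ≈ 48.92°, λ = atan2(p_y, p_x) ≈ 80.24°.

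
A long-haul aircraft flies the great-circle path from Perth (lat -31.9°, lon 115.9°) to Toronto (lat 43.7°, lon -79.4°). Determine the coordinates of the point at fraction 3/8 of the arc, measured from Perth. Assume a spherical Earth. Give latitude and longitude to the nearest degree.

≈ lat 18°, lon 153°

The haversine formula gives a central angle δ ≈ 2.848 rad (163.2°) between the endpoints.
Interpolate at f = 3/8 with slerp weights a = sin((1−f)δ)/sin δ ≈ 3.377, b = sin(fδ)/sin δ ≈ 3.024.
p = a·p₁ + b·p₂ ≈ (-0.850, 0.430, 0.305); φ = arcsin(p_z) ≈ 17.77°, λ = atan2(p_y, p_x) ≈ 153.19°.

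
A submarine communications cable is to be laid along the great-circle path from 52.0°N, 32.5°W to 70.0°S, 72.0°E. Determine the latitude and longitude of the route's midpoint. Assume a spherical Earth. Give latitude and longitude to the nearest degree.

Write both endpoints as unit vectors p₁, p₂ with components (cos φ cos λ, cos φ sin λ, sin φ).
The central angle between the endpoints is δ = arccos(p₁·p₂) ≈ 2.487 rad (142.5°).
Interpolate at f = 1/2 with slerp weights a = sin((1−f)δ)/sin δ ≈ 1.555, b = sin(fδ)/sin δ ≈ 1.555.
p = a·p₁ + b·p₂ ≈ (0.972, -0.009, -0.236); φ = arcsin(p_z) ≈ -13.64°, λ = atan2(p_y, p_x) ≈ -0.51°.

≈ 14°S, 1°W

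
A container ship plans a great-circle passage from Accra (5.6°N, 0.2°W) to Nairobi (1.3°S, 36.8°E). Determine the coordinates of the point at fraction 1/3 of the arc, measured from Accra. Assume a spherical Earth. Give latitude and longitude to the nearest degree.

Convert each endpoint to a unit vector on the sphere (x = cos φ cos λ, y = cos φ sin λ, z = sin φ).
The central angle between the endpoints is δ = arccos(p₁·p₂) ≈ 0.656 rad (37.6°).
Interpolate at f = 1/3 with slerp weights a = sin((1−f)δ)/sin δ ≈ 0.694, b = sin(fδ)/sin δ ≈ 0.356.
p = a·p₁ + b·p₂ ≈ (0.976, 0.211, 0.060); φ = arcsin(p_z) ≈ 3.42°, λ = atan2(p_y, p_x) ≈ 12.18°.

≈ (3°N, 12°E)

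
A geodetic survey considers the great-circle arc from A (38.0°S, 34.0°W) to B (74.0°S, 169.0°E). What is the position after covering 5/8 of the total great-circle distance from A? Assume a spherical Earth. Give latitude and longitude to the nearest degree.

Write both endpoints as unit vectors p₁, p₂ with components (cos φ cos λ, cos φ sin λ, sin φ).
The central angle between the endpoints is δ = arccos(p₁·p₂) ≈ 1.168 rad (66.9°).
Interpolate at f = 5/8 with slerp weights a = sin((1−f)δ)/sin δ ≈ 0.461, b = sin(fδ)/sin δ ≈ 0.725.
p = a·p₁ + b·p₂ ≈ (0.105, -0.165, -0.981); φ = arcsin(p_z) ≈ -78.72°, λ = atan2(p_y, p_x) ≈ -57.52°.

≈ (79°S, 58°W)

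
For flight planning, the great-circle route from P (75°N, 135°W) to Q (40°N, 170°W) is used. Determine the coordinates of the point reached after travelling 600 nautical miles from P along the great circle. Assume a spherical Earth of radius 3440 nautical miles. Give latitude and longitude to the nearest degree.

≈ (67°N, 153°W)

Write both endpoints as unit vectors p₁, p₂ with components (cos φ cos λ, cos φ sin λ, sin φ).
The central angle between the endpoints is δ = arccos(p₁·p₂) ≈ 0.671 rad (38.4°). The total great-circle distance is δ·R ≈ 0.671 × 3440 ≈ 2308 nmi, so the target fraction is f = 600/2308 ≈ 0.260.
Interpolate at f ≈ 0.260 with slerp weights a = sin((1−f)δ)/sin δ ≈ 0.766, b = sin(fδ)/sin δ ≈ 0.279.
p = a·p₁ + b·p₂ ≈ (-0.351, -0.177, 0.919); φ = arcsin(p_z) ≈ 66.85°, λ = atan2(p_y, p_x) ≈ -153.18°.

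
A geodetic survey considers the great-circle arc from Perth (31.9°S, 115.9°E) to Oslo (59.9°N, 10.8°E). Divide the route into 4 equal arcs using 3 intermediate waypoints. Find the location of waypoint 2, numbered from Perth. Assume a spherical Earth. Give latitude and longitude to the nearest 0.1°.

≈ (21.2°N, 81.9°E)

Convert each endpoint to a unit vector on the sphere (x = cos φ cos λ, y = cos φ sin λ, z = sin φ).
The central angle between the endpoints is δ = arccos(p₁·p₂) ≈ 2.175 rad (124.6°).
Interpolate at f = 2/4 with slerp weights a = sin((1−f)δ)/sin δ ≈ 1.076, b = sin(fδ)/sin δ ≈ 1.076.
p = a·p₁ + b·p₂ ≈ (0.131, 0.923, 0.362); φ = arcsin(p_z) ≈ 21.24°, λ = atan2(p_y, p_x) ≈ 81.92°.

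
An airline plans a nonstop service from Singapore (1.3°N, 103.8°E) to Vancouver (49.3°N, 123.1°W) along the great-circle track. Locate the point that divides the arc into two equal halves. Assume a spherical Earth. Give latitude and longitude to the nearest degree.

The haversine formula gives a central angle δ ≈ 2.013 rad (115.4°) between the endpoints.
Interpolate at f = 1/2 with slerp weights a = sin((1−f)δ)/sin δ ≈ 0.935, b = sin(fδ)/sin δ ≈ 0.935.
p = a·p₁ + b·p₂ ≈ (-0.556, 0.397, 0.730); φ = arcsin(p_z) ≈ 46.90°, λ = atan2(p_y, p_x) ≈ 144.47°.

≈ 47°N, 144°E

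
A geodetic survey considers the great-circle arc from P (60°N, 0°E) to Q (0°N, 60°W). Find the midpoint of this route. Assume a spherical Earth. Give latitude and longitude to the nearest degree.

≈ (33°N, 41°W)

Write both endpoints as unit vectors p₁, p₂ with components (cos φ cos λ, cos φ sin λ, sin φ).
The central angle between the endpoints is δ = arccos(p₁·p₂) ≈ 1.318 rad (75.5°).
Interpolate at f = 1/2 with slerp weights a = sin((1−f)δ)/sin δ ≈ 0.632, b = sin(fδ)/sin δ ≈ 0.632.
p = a·p₁ + b·p₂ ≈ (0.632, -0.548, 0.548); φ = arcsin(p_z) ≈ 33.21°, λ = atan2(p_y, p_x) ≈ -40.89°.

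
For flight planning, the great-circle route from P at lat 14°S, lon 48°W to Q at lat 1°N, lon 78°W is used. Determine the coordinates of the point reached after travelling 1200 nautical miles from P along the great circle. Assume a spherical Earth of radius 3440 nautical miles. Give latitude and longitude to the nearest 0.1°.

≈ lat 5.2°S, lon 66.2°W

The haversine formula gives a central angle δ ≈ 0.581 rad (33.3°) between the endpoints. The total great-circle distance is δ·R ≈ 0.581 × 3440 ≈ 1998 nmi, so the target fraction is f = 1200/1998 ≈ 0.600.
Interpolate at f ≈ 0.600 with slerp weights a = sin((1−f)δ)/sin δ ≈ 0.419, b = sin(fδ)/sin δ ≈ 0.623.
p = a·p₁ + b·p₂ ≈ (0.402, -0.911, -0.091); φ = arcsin(p_z) ≈ -5.19°, λ = atan2(p_y, p_x) ≈ -66.22°.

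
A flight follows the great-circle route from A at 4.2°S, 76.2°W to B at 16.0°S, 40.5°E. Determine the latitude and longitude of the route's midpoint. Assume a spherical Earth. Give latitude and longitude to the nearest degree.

Convert each endpoint to a unit vector on the sphere (x = cos φ cos λ, y = cos φ sin λ, z = sin φ).
The central angle between the endpoints is δ = arccos(p₁·p₂) ≈ 1.994 rad (114.2°).
Interpolate at f = 1/2 with slerp weights a = sin((1−f)δ)/sin δ ≈ 0.921, b = sin(fδ)/sin δ ≈ 0.921.
p = a·p₁ + b·p₂ ≈ (0.892, -0.317, -0.321); φ = arcsin(p_z) ≈ -18.74°, λ = atan2(p_y, p_x) ≈ -19.56°.

≈ 19°S, 20°W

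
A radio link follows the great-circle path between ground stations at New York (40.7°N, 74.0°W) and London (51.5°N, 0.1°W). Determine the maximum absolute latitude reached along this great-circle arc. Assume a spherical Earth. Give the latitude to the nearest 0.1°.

The great circle lies in the plane with unit normal n̂ = (p₁ × p₂)/|p₁ × p₂|.
Here n̂_z ≈ +0.591; the vertex latitude is φ_max = arccos|n̂_z| ≈ 53.8°.
Check via Clairaut: cos φ_max = |cos φ₁| · sin C = cos(40.7°)·sin(51.2°) ≈ 0.591, again giving ≈ 53.8°.

≈ 53.8°N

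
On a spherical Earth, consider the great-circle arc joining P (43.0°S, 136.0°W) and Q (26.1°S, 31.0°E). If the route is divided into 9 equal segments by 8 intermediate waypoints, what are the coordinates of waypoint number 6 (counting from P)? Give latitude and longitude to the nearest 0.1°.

≈ (61.7°S, 18.3°E)

Convert each endpoint to a unit vector on the sphere (x = cos φ cos λ, y = cos φ sin λ, z = sin φ).
The central angle between the endpoints is δ = arccos(p₁·p₂) ≈ 1.918 rad (109.9°).
Interpolate at f = 6/9 with slerp weights a = sin((1−f)δ)/sin δ ≈ 0.634, b = sin(fδ)/sin δ ≈ 1.018.
p = a·p₁ + b·p₂ ≈ (0.450, 0.149, -0.881); φ = arcsin(p_z) ≈ -61.71°, λ = atan2(p_y, p_x) ≈ 18.28°.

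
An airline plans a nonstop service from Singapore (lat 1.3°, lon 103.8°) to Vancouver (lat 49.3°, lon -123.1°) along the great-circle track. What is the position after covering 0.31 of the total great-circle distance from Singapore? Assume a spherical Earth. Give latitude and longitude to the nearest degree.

≈ lat 31°, lon 125°

From cos δ = sin φ₁ sin φ₂ + cos φ₁ cos φ₂ cos Δλ, the central angle is δ ≈ 2.013 rad (115.4°).
Interpolate at f = 0.31 with slerp weights a = sin((1−f)δ)/sin δ ≈ 1.088, b = sin(fδ)/sin δ ≈ 0.647.
p = a·p₁ + b·p₂ ≈ (-0.490, 0.703, 0.515); φ = arcsin(p_z) ≈ 31.00°, λ = atan2(p_y, p_x) ≈ 124.85°.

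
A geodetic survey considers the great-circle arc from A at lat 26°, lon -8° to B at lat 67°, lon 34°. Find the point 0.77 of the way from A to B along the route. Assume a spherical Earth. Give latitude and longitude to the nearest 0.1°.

From cos δ = sin φ₁ sin φ₂ + cos φ₁ cos φ₂ cos Δλ, the central angle is δ ≈ 0.844 rad (48.4°).
Interpolate at f = 0.77 with slerp weights a = sin((1−f)δ)/sin δ ≈ 0.258, b = sin(fδ)/sin δ ≈ 0.810.
p = a·p₁ + b·p₂ ≈ (0.492, 0.145, 0.858); φ = arcsin(p_z) ≈ 59.15°, λ = atan2(p_y, p_x) ≈ 16.38°.

≈ lat 59.1°, lon 16.4°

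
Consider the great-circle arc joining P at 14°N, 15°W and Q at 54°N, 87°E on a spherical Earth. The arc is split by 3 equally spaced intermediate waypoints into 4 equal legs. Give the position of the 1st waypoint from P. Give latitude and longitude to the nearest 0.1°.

≈ 31.0°N, 0.8°W

Write both endpoints as unit vectors p₁, p₂ with components (cos φ cos λ, cos φ sin λ, sin φ).
The central angle between the endpoints is δ = arccos(p₁·p₂) ≈ 1.494 rad (85.6°).
Interpolate at f = 1/4 with slerp weights a = sin((1−f)δ)/sin δ ≈ 0.903, b = sin(fδ)/sin δ ≈ 0.366.
p = a·p₁ + b·p₂ ≈ (0.857, -0.012, 0.514); φ = arcsin(p_z) ≈ 30.96°, λ = atan2(p_y, p_x) ≈ -0.80°.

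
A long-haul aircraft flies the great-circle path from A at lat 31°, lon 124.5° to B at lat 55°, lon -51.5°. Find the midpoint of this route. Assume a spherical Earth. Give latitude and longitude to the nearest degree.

≈ lat 78°, lon 117°

Convert each endpoint to a unit vector on the sphere (x = cos φ cos λ, y = cos φ sin λ, z = sin φ).
The central angle between the endpoints is δ = arccos(p₁·p₂) ≈ 1.639 rad (93.9°).
Interpolate at f = 1/2 with slerp weights a = sin((1−f)δ)/sin δ ≈ 0.733, b = sin(fδ)/sin δ ≈ 0.733.
p = a·p₁ + b·p₂ ≈ (-0.094, 0.189, 0.978); φ = arcsin(p_z) ≈ 77.83°, λ = atan2(p_y, p_x) ≈ 116.51°.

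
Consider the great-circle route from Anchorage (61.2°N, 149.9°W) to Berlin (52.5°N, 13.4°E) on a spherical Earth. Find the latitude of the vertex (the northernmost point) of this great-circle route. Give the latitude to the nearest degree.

The great circle lies in the plane with unit normal n̂ = (p₁ × p₂)/|p₁ × p₂|.
Here n̂_z ≈ +0.093; the vertex latitude is φ_max = arccos|n̂_z| ≈ 84.7°.

≈ 85°N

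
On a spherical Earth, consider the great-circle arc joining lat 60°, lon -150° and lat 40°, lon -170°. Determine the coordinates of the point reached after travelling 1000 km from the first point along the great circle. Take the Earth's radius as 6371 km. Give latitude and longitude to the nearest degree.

≈ lat 53°, lon -160°

Write both endpoints as unit vectors p₁, p₂ with components (cos φ cos λ, cos φ sin λ, sin φ).
The central angle between the endpoints is δ = arccos(p₁·p₂) ≈ 0.411 rad (23.6°). The total great-circle distance is δ·R ≈ 0.411 × 6371 ≈ 2621 km, so the target fraction is f = 1000/2621 ≈ 0.382.
Interpolate at f ≈ 0.382 with slerp weights a = sin((1−f)δ)/sin δ ≈ 0.629, b = sin(fδ)/sin δ ≈ 0.391.
p = a·p₁ + b·p₂ ≈ (-0.567, -0.209, 0.796); φ = arcsin(p_z) ≈ 52.78°, λ = atan2(p_y, p_x) ≈ -159.75°.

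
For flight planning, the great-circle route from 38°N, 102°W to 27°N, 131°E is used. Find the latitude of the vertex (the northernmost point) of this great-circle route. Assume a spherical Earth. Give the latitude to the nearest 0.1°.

≈ 55.5°N

The great circle lies in the plane with unit normal n̂ = (p₁ × p₂)/|p₁ × p₂|.
Here n̂_z ≈ -0.567; the vertex latitude is φ_max = arccos|n̂_z| ≈ 55.5°.
Check via Clairaut: cos φ_max = |cos φ₁| · sin C = cos(38.0°)·sin(46.0°) ≈ 0.567, again giving ≈ 55.5°.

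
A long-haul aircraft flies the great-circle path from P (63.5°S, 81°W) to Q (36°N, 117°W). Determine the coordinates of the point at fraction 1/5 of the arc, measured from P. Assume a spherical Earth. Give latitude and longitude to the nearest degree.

≈ (44°S, 95°W)

Write both endpoints as unit vectors p₁, p₂ with components (cos φ cos λ, cos φ sin λ, sin φ).
The central angle between the endpoints is δ = arccos(p₁·p₂) ≈ 1.807 rad (103.5°).
Interpolate at f = 1/5 with slerp weights a = sin((1−f)δ)/sin δ ≈ 1.021, b = sin(fδ)/sin δ ≈ 0.364.
p = a·p₁ + b·p₂ ≈ (-0.062, -0.712, -0.700); φ = arcsin(p_z) ≈ -44.39°, λ = atan2(p_y, p_x) ≈ -95.00°.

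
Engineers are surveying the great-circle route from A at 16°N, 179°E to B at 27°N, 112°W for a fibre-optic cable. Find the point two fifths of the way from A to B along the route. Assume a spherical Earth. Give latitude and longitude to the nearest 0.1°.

≈ 24.2°N, 154.9°W

The haversine formula gives a central angle δ ≈ 1.124 rad (64.4°) between the endpoints.
Interpolate at f = 2/5 with slerp weights a = sin((1−f)δ)/sin δ ≈ 0.692, b = sin(fδ)/sin δ ≈ 0.482.
p = a·p₁ + b·p₂ ≈ (-0.826, -0.387, 0.410); φ = arcsin(p_z) ≈ 24.18°, λ = atan2(p_y, p_x) ≈ -154.93°.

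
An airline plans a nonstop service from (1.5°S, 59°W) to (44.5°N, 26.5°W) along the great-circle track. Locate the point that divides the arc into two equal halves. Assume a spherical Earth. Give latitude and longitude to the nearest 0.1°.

≈ (22.3°N, 45.5°W)

Write both endpoints as unit vectors p₁, p₂ with components (cos φ cos λ, cos φ sin λ, sin φ).
The central angle between the endpoints is δ = arccos(p₁·p₂) ≈ 0.948 rad (54.3°).
Interpolate at f = 1/2 with slerp weights a = sin((1−f)δ)/sin δ ≈ 0.562, b = sin(fδ)/sin δ ≈ 0.562.
p = a·p₁ + b·p₂ ≈ (0.648, -0.660, 0.379); φ = arcsin(p_z) ≈ 22.28°, λ = atan2(p_y, p_x) ≈ -45.54°.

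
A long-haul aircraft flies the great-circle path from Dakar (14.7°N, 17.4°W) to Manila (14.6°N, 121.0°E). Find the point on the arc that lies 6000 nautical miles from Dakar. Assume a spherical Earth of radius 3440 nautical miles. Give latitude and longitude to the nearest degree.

≈ 29°N, 93°E

Convert each endpoint to a unit vector on the sphere (x = cos φ cos λ, y = cos φ sin λ, z = sin φ).
The central angle between the endpoints is δ = arccos(p₁·p₂) ≈ 2.260 rad (129.5°). The total great-circle distance is δ·R ≈ 2.260 × 3440 ≈ 7775 nmi, so the target fraction is f = 6000/7775 ≈ 0.772.
Interpolate at f ≈ 0.772 with slerp weights a = sin((1−f)δ)/sin δ ≈ 0.639, b = sin(fδ)/sin δ ≈ 1.276.
p = a·p₁ + b·p₂ ≈ (-0.046, 0.874, 0.484); φ = arcsin(p_z) ≈ 28.95°, λ = atan2(p_y, p_x) ≈ 93.02°.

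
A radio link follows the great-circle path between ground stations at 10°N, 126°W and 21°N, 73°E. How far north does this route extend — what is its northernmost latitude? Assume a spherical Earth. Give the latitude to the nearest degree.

≈ 60°N

The great circle lies in the plane with unit normal n̂ = (p₁ × p₂)/|p₁ × p₂|.
Here n̂_z ≈ -0.507; the vertex latitude is φ_max = arccos|n̂_z| ≈ 59.5°.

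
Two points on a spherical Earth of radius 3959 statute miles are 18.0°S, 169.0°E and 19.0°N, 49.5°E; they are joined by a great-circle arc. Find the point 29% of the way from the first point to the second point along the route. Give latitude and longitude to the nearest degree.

≈ 8°S, 134°E

Convert each endpoint to a unit vector on the sphere (x = cos φ cos λ, y = cos φ sin λ, z = sin φ).
The central angle between the endpoints is δ = arccos(p₁·p₂) ≈ 2.145 rad (122.9°).
Interpolate at f = 0.29 with slerp weights a = sin((1−f)δ)/sin δ ≈ 1.190, b = sin(fδ)/sin δ ≈ 0.694.
p = a·p₁ + b·p₂ ≈ (-0.685, 0.715, -0.142); φ = arcsin(p_z) ≈ -8.15°, λ = atan2(p_y, p_x) ≈ 133.75°.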